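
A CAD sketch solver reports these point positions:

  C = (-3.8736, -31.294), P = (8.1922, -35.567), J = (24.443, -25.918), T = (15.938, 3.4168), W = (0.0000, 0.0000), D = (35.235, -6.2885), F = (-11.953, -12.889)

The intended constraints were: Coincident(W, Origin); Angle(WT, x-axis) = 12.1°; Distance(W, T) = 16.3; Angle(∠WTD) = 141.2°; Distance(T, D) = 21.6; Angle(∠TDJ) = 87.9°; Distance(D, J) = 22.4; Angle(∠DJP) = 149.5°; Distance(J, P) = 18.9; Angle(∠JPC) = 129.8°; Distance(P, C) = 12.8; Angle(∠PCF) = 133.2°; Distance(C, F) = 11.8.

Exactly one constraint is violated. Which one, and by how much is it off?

Distance(C, F) = 11.8 — off by 8.30.

W = (0.00, 0.00) ✓; WT at 12.10° ✓; |WT| = 16.30 ✓; ∠WTD = 141.2° ✓; |TD| = 21.60 ✓; ∠TDJ = 87.90° ✓; |DJ| = 22.40 ✓; ∠DJP = 149.5° ✓; |JP| = 18.90 ✓; ∠JPC = 129.8° ✓; |PC| = 12.80 ✓; ∠PCF = 133.2° ✓; |CF| = 20.10 ✗.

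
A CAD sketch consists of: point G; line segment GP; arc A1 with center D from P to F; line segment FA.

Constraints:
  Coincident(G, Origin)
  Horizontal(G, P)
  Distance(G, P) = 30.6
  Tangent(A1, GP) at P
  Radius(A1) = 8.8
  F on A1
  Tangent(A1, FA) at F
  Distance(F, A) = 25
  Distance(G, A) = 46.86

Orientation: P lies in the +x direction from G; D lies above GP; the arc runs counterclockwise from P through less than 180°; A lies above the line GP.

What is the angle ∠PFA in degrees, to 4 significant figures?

125.5°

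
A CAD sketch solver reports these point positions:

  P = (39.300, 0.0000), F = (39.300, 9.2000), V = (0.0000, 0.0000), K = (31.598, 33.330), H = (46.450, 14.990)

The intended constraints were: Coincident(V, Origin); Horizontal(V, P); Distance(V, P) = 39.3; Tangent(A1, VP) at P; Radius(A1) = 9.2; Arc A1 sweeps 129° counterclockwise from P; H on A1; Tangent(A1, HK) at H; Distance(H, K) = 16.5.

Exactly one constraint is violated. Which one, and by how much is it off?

Distance(H, K) = 16.5 — off by 7.10.

V = (0.00, 0.00) ✓; V.y = 0.00, P.y = 0.00 ✓; |VP| = 39.30 ✓; ∠(FP, PV) = 90.00° ✓; |FP| = 9.200 ✓; bearing(F→H) − bearing(F→P) = 129.0° ✓; |FH| = 9.200 ✓; ∠(FH, HK) = 90.00° ✓; |HK| = 23.60 ✗.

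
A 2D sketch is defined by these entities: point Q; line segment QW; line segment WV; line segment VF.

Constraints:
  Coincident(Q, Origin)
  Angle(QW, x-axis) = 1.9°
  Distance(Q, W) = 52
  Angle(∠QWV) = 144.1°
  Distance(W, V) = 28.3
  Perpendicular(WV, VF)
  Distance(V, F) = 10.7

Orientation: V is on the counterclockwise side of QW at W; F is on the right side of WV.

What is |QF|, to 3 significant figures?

81.6

∠QWV = 144.1°, so WV runs at 1.9° + (180° − 144.1°) = 37.8° from the x-axis; with |WV| = 28.3, V = W + 28.3·(cos 37.8°, sin 37.8°) = (74.3, 19.1). WV is perpendicular to VF; with |VF| = 10.7 on the right of WV, F = V + 10.7·(0.613, -0.790) = (80.9, 10.6). Then |QF| = |F − Q| = 81.6.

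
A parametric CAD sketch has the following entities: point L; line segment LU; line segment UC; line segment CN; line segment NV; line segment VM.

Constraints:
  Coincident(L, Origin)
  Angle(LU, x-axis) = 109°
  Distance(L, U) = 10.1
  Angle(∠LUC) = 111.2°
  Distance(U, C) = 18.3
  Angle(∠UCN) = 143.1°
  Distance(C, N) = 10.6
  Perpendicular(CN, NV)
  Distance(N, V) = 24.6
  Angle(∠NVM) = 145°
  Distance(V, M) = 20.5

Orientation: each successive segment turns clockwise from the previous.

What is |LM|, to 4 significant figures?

23.31

The perpendicularity gives NV at right angles to CN, so NV runs at -86.70°; with |NV| = 24.6, V = (22.69, -2.587). ∠NVM = 145.0° gives VM at -121.7° from the x-axis; with |VM| = 20.5, M = (11.92, -20.03). Then |LM| = |M − L| = 23.31.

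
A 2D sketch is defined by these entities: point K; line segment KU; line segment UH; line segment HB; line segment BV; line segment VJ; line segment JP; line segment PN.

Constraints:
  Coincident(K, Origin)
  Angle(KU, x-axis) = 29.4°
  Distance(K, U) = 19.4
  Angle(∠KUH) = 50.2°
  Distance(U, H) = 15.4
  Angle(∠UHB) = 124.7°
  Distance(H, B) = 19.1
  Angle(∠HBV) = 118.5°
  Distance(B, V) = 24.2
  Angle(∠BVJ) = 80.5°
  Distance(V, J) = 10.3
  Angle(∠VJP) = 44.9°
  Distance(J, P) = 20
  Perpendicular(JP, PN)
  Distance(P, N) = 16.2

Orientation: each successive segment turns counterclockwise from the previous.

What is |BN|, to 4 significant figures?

28.69

K is at the origin; KU runs at 29.4° with length 19.4, so U = (16.90, 9.524). ∠KUH = 50.2° gives UH at 159.2° from the x-axis; with |UH| = 15.4, H = (2.505, 14.99). ∠UHB = 124.7° gives HB at -145.5° from the x-axis; with |HB| = 19.1, B = (-13.24, 4.174). ∠HBV = 118.5° gives BV at -84.00° from the x-axis; with |BV| = 24.2, V = (-10.71, -19.89). ∠BVJ = 80.5° gives VJ at 15.50° from the x-axis; with |VJ| = 10.3, J = (-0.7806, -17.14). ∠VJP = 44.9° gives JP at 150.6° from the x-axis; with |JP| = 20.0, P = (-18.20, -7.323). JP ⟂ PN, so PN runs at -119.4°; with |PN| = 16.2, N = (-26.16, -21.44). Then |BN| = |N − B| = 28.69.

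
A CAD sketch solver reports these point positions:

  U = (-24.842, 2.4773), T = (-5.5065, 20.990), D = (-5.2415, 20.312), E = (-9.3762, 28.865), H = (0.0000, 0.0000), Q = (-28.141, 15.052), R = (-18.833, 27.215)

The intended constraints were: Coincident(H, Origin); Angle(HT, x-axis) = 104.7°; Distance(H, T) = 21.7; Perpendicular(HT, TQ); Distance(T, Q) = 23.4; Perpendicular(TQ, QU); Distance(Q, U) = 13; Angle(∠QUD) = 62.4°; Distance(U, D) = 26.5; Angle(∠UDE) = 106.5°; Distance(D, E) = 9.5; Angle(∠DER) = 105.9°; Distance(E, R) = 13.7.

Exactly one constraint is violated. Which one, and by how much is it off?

Distance(E, R) = 13.7 — off by 4.10.

H = (0.00, 0.00) ✓; HT at 104.7° ✓; |HT| = 21.70 ✓; ∠(HT, TQ) = 90.00° ✓; |TQ| = 23.40 ✓; ∠(TQ, QU) = 90.00° ✓; |QU| = 13.00 ✓; ∠QUD = 62.40° ✓; |UD| = 26.50 ✓; ∠UDE = 106.5° ✓; |DE| = 9.500 ✓; ∠DER = 105.9° ✓; |ER| = 9.600 ✗.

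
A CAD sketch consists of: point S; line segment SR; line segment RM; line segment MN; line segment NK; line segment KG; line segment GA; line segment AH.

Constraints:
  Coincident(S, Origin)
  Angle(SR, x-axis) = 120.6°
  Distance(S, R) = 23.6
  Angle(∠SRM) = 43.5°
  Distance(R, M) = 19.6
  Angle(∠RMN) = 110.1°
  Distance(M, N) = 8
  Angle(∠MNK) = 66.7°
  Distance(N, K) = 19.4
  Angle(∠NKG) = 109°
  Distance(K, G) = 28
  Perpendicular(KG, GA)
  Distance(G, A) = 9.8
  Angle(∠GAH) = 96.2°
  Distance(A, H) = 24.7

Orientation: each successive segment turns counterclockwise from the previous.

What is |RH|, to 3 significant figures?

14.0

S is at the origin; SR runs at 120.6° with length 23.6, so R = (-12.0, 20.3). ∠SRM = 43.5° gives RM at -103° from the x-axis; with |RM| = 19.6, M = (-16.4, 1.21). ∠RMN = 110.1° gives MN at -33.0° from the x-axis; with |MN| = 8.0, N = (-9.68, -3.15). ∠MNK = 66.7° gives NK at 80.3° from the x-axis; with |NK| = 19.4, K = (-6.41, 16.0). ∠NKG = 109.0° gives KG at 151° from the x-axis; with |KG| = 28.0, G = (-31.0, 29.4). KG is perpendicular to GA, so GA runs at -119°; with |GA| = 9.8, A = (-35.7, 20.8). ∠GAH = 96.2° gives AH at -34.9° from the x-axis; with |AH| = 24.7, H = (-15.4, 6.69). Then |RH| = |H − R| = 14.0.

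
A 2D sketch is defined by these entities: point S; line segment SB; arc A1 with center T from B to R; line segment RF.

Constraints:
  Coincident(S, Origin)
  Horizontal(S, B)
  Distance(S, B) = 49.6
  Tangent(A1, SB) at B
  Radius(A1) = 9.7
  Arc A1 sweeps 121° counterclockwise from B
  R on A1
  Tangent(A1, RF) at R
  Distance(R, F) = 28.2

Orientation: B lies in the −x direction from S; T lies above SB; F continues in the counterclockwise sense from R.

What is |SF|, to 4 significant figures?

68.01

S is at the origin; S and B share the same y with |SB| = 49.6 and B on the −x side, so B = (-49.60, 0.000). The tangent condition forces TB to be normal to SB, so T = B + (0, 9.7) = (-49.60, 9.700). On A1, B sits at bearing -90° from T; a 121° counterclockwise sweep puts R at bearing 31°, so R = T + 9.7·(cos 31°, sin 31°) = (-41.29, 14.70). The tangent condition forces TR to be normal to RF, so RF runs along (−sin 31°, cos 31°); with |RF| = 28.2, F = (-55.81, 38.87). Then |SF| = |F − S| = 68.01.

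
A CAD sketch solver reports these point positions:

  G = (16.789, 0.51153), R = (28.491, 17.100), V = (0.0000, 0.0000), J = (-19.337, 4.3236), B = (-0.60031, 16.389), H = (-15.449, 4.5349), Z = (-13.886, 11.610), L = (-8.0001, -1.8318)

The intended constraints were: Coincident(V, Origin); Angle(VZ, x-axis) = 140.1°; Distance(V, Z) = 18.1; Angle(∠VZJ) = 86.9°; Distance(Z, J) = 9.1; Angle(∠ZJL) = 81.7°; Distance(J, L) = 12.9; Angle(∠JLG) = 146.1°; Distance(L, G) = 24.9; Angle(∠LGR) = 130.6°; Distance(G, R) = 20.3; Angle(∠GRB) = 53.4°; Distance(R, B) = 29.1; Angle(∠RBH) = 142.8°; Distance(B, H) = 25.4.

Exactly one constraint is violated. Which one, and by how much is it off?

Distance(B, H) = 25.4 — off by 6.40.

V = (0.00, 0.00) ✓; VZ at 140.1° ✓; |VZ| = 18.10 ✓; ∠VZJ = 86.90° ✓; |ZJ| = 9.100 ✓; ∠ZJL = 81.70° ✓; |JL| = 12.90 ✓; ∠JLG = 146.1° ✓; |LG| = 24.90 ✓; ∠LGR = 130.6° ✓; |GR| = 20.30 ✓; ∠GRB = 53.40° ✓; |RB| = 29.10 ✓; ∠RBH = 142.8° ✓; |BH| = 19.00 ✗.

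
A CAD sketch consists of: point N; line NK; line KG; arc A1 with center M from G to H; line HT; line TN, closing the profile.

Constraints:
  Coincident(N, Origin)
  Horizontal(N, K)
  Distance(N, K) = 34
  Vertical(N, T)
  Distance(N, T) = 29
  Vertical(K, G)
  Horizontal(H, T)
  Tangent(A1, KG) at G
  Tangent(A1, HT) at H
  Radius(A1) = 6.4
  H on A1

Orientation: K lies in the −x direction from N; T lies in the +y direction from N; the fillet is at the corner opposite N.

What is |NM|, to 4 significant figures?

35.67

N is at the origin; N and K share the same y with |NK| = 34.0 and K on the −x side, so K = (-34.00, 0.000). N and T share the same x with |NT| = 29.0 and T on the +y side, so T = (0.000, 29.00). The virtual corner opposite N is at (-34.00, 29.00). A1 meets KG tangentially, so MG is at right angles to KG and since A1 is tangent to HT there, MH ⟂ HT, with radius 6.4, so the center M sits 6.4 in from both sides at M = (-27.60, 22.60). Then |NM| = |M − N| = 35.67.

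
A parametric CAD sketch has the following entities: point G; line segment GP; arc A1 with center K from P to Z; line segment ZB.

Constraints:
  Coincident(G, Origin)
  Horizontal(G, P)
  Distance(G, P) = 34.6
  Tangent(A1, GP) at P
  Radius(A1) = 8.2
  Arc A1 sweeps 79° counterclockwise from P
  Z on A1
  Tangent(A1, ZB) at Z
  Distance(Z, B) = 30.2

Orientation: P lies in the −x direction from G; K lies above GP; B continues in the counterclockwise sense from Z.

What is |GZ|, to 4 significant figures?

27.37

G is at the origin; G and P share the same y with |GP| = 34.6 and P on the −x side, so P = (-34.60, 0.000). Since A1 is tangent to GP there, KP ⟂ GP, so K = P + (0, 8.2) = (-34.60, 8.200). On A1, P sits at bearing -90° from K; a 79° counterclockwise sweep puts Z at bearing -11°, so Z = K + 8.2·(cos -11°, sin -11°) = (-26.55, 6.635). Then |GZ| = |Z − G| = 27.37.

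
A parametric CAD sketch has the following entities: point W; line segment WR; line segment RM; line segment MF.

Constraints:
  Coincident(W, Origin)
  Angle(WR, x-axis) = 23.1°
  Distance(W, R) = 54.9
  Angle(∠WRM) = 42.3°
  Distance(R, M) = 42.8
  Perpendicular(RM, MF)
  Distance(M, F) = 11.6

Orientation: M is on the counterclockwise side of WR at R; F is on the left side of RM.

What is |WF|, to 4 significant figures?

25.44

W is at the origin; WR runs at 23.1° with length 54.9, so R = 54.9·(cos 23.1°, sin 23.1°) = (50.50, 21.54). ∠WRM = 42.3°, so RM runs at 23.1° + (180° − 42.3°) = 160.8° from the x-axis; with |RM| = 42.8, M = R + 42.8·(cos 160.8°, sin 160.8°) = (10.08, 35.61). RM ⟂ MF; with |MF| = 11.6 on the left of RM, F = M + 11.6·(-0.3289, -0.9444) = (6.264, 24.66). Then |WF| = |F − W| = 25.44.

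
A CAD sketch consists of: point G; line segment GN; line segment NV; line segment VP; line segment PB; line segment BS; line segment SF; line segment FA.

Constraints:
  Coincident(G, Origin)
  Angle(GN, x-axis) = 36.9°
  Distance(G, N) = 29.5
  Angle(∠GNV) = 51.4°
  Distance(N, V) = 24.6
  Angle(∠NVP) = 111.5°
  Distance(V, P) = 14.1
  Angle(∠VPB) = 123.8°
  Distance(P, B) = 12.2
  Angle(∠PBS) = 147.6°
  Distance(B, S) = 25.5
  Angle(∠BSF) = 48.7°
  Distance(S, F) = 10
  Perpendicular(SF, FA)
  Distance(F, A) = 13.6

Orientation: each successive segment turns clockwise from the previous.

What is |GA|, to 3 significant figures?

5.68

G is at the origin; GN runs at 36.9° with length 29.5, so N = (23.6, 17.7). ∠GNV = 51.4° gives NV at -91.7° from the x-axis; with |NV| = 24.6, V = (22.9, -6.88). ∠NVP = 111.5° gives VP at -160° from the x-axis; with |VP| = 14.1, P = (9.59, -11.7). ∠VPB = 123.8° gives PB at 144° from the x-axis; with |PB| = 12.2, B = (-0.225, -4.41). ∠PBS = 147.6° gives BS at 111° from the x-axis; with |BS| = 25.5, S = (-9.45, 19.4). ∠BSF = 48.7° gives SF at -20.1° from the x-axis; with |SF| = 10.0, F = (-0.0557, 15.9). SF is perpendicular to FA, so FA runs at -110°; with |FA| = 13.6, A = (-4.73, 3.15). Then |GA| = |A − G| = 5.68.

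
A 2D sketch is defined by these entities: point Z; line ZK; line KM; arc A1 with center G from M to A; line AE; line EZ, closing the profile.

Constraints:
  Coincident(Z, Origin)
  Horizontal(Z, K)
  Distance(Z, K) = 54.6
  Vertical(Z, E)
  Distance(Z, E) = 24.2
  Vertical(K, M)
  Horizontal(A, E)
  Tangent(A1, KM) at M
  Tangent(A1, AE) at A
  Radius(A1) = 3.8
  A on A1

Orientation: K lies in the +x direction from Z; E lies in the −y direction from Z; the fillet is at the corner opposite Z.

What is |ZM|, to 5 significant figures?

58.287

Z is at the origin; Z and K share the same y with |ZK| = 54.6 and K on the +x side, so K = (54.600, 0.0000). ZE is vertical with |ZE| = 24.2 and E on the −y side, so E = (0.0000, -24.200). The virtual corner opposite Z is at (54.600, -24.200). Tangency of A1 to KM means the radius GM is perpendicular to KM and tangency of A1 to AE means the radius GA is perpendicular to AE, with radius 3.8, so the center G sits 3.8 in from both sides at G = (50.800, -20.400). That places the tangent points at M = (54.600, -20.400) on KM and A = (50.800, -24.200) on AE. Then |ZM| = |M − Z| = 58.287.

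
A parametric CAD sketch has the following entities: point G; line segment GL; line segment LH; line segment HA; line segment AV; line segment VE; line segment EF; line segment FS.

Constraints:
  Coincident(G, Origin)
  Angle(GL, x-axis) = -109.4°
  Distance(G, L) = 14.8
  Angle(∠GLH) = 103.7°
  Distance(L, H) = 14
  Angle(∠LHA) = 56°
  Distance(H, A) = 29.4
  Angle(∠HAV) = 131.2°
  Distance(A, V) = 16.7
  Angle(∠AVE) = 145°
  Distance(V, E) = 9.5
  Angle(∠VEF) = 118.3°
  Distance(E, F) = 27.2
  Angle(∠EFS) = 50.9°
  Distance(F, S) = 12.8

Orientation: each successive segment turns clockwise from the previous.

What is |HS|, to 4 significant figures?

31.77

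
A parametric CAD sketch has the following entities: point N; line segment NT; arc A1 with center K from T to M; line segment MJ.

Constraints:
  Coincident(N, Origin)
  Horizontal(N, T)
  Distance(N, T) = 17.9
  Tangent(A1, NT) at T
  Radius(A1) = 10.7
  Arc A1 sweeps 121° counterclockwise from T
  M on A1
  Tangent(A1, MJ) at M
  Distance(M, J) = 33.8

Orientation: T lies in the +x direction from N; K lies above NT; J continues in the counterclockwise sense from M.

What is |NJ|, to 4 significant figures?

46.20

N is at the origin; N and T share the same y with |NT| = 17.9 and T on the +x side, so T = (17.90, 0.000). Tangency of A1 to NT means the radius KT is perpendicular to NT, so K = T + (0, 10.7) = (17.90, 10.70). On A1, T sits at bearing -90° from K; a 121° counterclockwise sweep puts M at bearing 31°, so M = K + 10.7·(cos 31°, sin 31°) = (27.07, 16.21). The tangent condition forces KM to be normal to MJ, so MJ runs along (−sin 31°, cos 31°); with |MJ| = 33.8, J = (9.663, 45.18). Then |NJ| = |J − N| = 46.20.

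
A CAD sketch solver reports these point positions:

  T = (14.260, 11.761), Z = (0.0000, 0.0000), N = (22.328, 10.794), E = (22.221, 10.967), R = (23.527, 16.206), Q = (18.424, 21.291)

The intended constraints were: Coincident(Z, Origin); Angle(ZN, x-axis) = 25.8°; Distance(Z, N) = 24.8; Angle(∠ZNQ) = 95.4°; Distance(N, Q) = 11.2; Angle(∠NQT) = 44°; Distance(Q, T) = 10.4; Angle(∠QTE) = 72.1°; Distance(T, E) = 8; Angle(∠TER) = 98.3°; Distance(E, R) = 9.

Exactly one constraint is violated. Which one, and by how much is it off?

Distance(E, R) = 9 — off by 3.60.

Z = (0.00, 0.00) ✓; ZN at 25.80° ✓; |ZN| = 24.80 ✓; ∠ZNQ = 95.40° ✓; |NQ| = 11.20 ✓; ∠NQT = 44.00° ✓; |QT| = 10.40 ✓; ∠QTE = 72.09° ✓; |TE| = 8.000 ✓; ∠TER = 98.30° ✓; |ER| = 5.399 ✗.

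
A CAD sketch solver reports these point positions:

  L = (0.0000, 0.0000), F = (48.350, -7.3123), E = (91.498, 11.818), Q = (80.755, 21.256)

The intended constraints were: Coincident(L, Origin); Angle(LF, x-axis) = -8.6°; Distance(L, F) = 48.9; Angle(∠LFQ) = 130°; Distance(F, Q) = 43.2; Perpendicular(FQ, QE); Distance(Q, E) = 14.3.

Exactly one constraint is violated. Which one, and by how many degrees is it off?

Perpendicular(FQ, QE) — off by 7.30°.

L = (0.00, 0.00) ✓; LF at -8.600° ✓; |LF| = 48.90 ✓; ∠LFQ = 130.0° ✓; |FQ| = 43.20 ✓; ∠(FQ, QE) = 82.70° ✗; |QE| = 14.30 ✓.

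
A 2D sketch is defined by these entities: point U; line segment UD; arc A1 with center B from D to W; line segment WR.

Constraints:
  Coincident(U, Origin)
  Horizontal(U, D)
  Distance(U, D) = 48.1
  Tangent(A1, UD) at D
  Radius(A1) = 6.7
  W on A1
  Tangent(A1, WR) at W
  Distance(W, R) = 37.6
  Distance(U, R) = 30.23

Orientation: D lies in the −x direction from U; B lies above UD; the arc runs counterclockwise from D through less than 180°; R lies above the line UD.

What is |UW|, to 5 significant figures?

43.764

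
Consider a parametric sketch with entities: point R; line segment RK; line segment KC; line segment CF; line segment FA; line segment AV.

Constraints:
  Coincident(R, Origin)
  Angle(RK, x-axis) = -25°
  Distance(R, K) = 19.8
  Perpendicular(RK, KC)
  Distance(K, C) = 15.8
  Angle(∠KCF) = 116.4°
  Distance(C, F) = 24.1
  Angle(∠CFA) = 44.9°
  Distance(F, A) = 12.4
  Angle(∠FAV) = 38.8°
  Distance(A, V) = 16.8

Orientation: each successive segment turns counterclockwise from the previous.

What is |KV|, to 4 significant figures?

32.76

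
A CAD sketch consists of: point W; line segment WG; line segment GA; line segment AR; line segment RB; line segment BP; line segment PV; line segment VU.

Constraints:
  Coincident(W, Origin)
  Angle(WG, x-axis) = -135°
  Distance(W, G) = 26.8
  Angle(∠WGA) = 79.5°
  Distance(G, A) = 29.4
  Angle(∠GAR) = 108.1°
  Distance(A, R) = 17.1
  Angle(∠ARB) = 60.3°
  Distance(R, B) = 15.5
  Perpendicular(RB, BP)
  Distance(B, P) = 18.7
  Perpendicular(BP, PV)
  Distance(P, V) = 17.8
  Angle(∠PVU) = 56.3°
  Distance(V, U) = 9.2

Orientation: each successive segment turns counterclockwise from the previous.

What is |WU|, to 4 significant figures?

36.33

BP ⟂ PV, so PV runs at -22.90°; with |PV| = 17.8, V = (13.71, -43.34). ∠PVU = 56.3° gives VU at 100.8° from the x-axis; with |VU| = 9.2, U = (11.98, -34.30). Then |WU| = |U − W| = 36.33.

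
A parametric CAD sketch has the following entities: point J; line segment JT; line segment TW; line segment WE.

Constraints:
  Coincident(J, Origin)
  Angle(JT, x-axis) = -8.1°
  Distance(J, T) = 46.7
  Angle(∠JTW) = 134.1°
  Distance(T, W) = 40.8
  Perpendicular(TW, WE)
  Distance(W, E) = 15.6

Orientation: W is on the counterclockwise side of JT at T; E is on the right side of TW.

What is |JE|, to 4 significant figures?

88.24

∠JTW = 134.1°, so TW runs at -8.1° + (180° − 134.1°) = 37.80° from the x-axis; with |TW| = 40.8, W = T + 40.8·(cos 37.80°, sin 37.80°) = (78.47, 18.43). TW is perpendicular to WE; with |WE| = 15.6 on the right of TW, E = W + 15.6·(0.6129, -0.7902) = (88.03, 6.100). Then |JE| = |E − J| = 88.24.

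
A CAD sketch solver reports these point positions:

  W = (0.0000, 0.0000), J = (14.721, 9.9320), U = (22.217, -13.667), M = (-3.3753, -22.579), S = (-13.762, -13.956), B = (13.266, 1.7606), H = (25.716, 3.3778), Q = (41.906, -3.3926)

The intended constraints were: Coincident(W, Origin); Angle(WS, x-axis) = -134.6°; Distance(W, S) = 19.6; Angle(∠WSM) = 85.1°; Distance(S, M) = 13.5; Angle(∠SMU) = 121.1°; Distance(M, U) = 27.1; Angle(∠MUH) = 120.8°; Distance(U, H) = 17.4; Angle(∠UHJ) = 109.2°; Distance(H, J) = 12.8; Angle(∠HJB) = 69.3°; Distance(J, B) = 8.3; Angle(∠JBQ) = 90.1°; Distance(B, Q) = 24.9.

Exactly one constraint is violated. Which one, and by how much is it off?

Distance(B, Q) = 24.9 — off by 4.20.

W = (0.00, 0.00) ✓; WS at -134.6° ✓; |WS| = 19.60 ✓; ∠WSM = 85.10° ✓; |SM| = 13.50 ✓; ∠SMU = 121.1° ✓; |MU| = 27.10 ✓; ∠MUH = 120.8° ✓; |UH| = 17.40 ✓; ∠UHJ = 109.2° ✓; |HJ| = 12.80 ✓; ∠HJB = 69.30° ✓; |JB| = 8.300 ✓; ∠JBQ = 90.10° ✓; |BQ| = 29.10 ✗.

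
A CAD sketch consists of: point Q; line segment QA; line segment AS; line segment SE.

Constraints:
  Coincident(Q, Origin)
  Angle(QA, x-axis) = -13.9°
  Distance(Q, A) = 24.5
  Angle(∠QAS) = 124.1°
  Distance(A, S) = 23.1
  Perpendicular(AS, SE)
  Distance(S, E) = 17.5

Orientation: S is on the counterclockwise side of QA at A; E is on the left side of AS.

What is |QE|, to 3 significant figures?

36.9

∠QAS = 124.1°, so AS runs at -13.9° + (180° − 124.1°) = 42.0° from the x-axis; with |AS| = 23.1, S = A + 23.1·(cos 42.0°, sin 42.0°) = (40.9, 9.57). The perpendicularity gives SE at right angles to AS; with |SE| = 17.5 on the left of AS, E = S + 17.5·(-0.669, 0.743) = (29.2, 22.6). Then |QE| = |E − Q| = 36.9.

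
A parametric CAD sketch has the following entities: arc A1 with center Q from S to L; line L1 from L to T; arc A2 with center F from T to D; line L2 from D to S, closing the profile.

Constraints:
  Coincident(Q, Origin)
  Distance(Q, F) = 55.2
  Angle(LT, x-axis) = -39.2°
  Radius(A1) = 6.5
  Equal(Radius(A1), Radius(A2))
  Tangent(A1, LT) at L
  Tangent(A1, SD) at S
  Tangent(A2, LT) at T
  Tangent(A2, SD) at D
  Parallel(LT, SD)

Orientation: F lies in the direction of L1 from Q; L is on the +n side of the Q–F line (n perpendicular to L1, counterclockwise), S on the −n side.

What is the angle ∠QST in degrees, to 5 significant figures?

76.748°

The slot axis is L1's direction at -39.2°, so u = (cos -39.2°, sin -39.2°) = (0.77494, -0.63203) and n = (−sin -39.2°, cos -39.2°) = (0.63203, 0.77494). Q is at the origin and F lies 55.2 along u from Q, so F = 55.2·u = (42.777, -34.888). Tangency of A1 to both parallel lines with radius 6.5 puts L and S at Q ± 6.5·n: L = (4.1082, 5.0371), S = (-4.1082, -5.0371). Equal radii place T and D the same way about F: T = F + 6.5·n = (46.885, -29.851), D = F − 6.5·n = (38.669, -39.925). Then cos ∠QST = SQ·ST / (|SQ||ST|), giving 76.748°.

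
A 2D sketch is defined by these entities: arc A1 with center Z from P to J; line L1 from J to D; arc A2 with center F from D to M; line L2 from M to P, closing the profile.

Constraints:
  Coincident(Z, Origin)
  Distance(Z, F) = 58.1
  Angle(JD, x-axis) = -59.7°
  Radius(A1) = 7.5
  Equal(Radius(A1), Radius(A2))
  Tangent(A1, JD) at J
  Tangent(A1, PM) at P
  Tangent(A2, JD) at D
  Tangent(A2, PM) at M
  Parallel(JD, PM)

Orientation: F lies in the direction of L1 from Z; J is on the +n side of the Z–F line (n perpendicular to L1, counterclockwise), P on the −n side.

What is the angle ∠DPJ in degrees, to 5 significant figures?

75.524°

Tangency of A1 to both parallel lines with radius 7.5 puts J and P at Z ± 7.5·n: J = (6.4755, 3.7840), P = (-6.4755, -3.7840). Equal radii place D and M the same way about F: D = F + 7.5·n = (35.789, -46.379), M = F − 7.5·n = (22.838, -53.947). Then cos ∠DPJ = PD·PJ / (|PD||PJ|), giving 75.524°.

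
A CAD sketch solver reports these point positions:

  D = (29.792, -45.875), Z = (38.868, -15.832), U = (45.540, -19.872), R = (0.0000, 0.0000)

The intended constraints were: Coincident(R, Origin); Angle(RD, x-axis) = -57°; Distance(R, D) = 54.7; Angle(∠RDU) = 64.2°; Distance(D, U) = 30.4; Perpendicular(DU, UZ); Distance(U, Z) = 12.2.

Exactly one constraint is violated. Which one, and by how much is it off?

Distance(U, Z) = 12.2 — off by 4.40.

R = (0.00, 0.00) ✓; RD at -57.00° ✓; |RD| = 54.70 ✓; ∠RDU = 64.20° ✓; |DU| = 30.40 ✓; ∠(DU, UZ) = 90.00° ✓; |UZ| = 7.800 ✗.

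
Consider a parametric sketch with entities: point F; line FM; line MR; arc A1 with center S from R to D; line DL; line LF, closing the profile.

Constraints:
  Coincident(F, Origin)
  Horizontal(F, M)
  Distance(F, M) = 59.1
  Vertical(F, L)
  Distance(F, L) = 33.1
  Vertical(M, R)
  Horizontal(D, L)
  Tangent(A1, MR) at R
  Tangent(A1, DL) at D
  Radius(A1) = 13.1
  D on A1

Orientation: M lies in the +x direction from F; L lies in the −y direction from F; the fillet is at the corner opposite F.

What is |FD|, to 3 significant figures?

56.7

F is at the origin; F and M share the same y with |FM| = 59.1 and M on the +x side, so M = (59.1, 0.00). F and L share the same x with |FL| = 33.1 and L on the −y side, so L = (0.00, -33.1). The virtual corner opposite F is at (59.1, -33.1). A1 meets MR tangentially, so SR is at right angles to MR and since A1 is tangent to DL there, SD ⟂ DL, with radius 13.1, so the center S sits 13.1 in from both sides at S = (46.0, -20.0). That places the tangent points at R = (59.1, -20.0) on MR and D = (46.0, -33.1) on DL. Then |FD| = |D − F| = 56.7.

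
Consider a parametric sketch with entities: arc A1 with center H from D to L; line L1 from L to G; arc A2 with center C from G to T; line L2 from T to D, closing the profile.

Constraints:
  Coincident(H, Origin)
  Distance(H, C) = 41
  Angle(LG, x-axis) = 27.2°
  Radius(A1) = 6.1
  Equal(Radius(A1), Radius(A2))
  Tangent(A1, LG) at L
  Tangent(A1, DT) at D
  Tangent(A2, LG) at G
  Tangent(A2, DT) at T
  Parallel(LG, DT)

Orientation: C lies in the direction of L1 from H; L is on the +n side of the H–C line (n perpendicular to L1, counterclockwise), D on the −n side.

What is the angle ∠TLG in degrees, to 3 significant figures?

16.6°

The slot axis is L1's direction at 27.2°, so u = (cos 27.2°, sin 27.2°) = (0.889, 0.457) and n = (−sin 27.2°, cos 27.2°) = (-0.457, 0.889). H is at the origin and C lies 41.0 along u from H, so C = 41.0·u = (36.5, 18.7). Tangency of A1 to both parallel lines with radius 6.1 puts L and D at H ± 6.1·n: L = (-2.79, 5.43), D = (2.79, -5.43). Equal radii place G and T the same way about C: G = C + 6.1·n = (33.7, 24.2), T = C − 6.1·n = (39.3, 13.3). Then cos ∠TLG = LT·LG / (|LT||LG|), giving 16.6°.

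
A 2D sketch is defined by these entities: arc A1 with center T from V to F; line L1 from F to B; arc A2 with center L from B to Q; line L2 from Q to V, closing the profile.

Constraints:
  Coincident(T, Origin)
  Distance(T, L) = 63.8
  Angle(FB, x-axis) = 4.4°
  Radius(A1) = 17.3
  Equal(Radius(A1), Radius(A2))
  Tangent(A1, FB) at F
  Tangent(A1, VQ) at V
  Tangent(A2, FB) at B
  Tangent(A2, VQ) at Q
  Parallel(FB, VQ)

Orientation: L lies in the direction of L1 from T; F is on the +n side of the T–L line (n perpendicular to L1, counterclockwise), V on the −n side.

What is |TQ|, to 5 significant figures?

66.104

The slot axis is L1's direction at 4.4°, so u = (cos 4.4°, sin 4.4°) = (0.99705, 0.076719) and n = (−sin 4.4°, cos 4.4°) = (-0.076719, 0.99705). T is at the origin and L lies 63.8 along u from T, so L = 63.8·u = (63.612, 4.8947). Tangency of A1 to both parallel lines with radius 17.3 puts F and V at T ± 17.3·n: F = (-1.3272, 17.249), V = (1.3272, -17.249). Equal radii place B and Q the same way about L: B = L + 17.3·n = (62.285, 22.144), Q = L − 17.3·n = (64.939, -12.354). Then |TQ| = |Q − T| = 66.104.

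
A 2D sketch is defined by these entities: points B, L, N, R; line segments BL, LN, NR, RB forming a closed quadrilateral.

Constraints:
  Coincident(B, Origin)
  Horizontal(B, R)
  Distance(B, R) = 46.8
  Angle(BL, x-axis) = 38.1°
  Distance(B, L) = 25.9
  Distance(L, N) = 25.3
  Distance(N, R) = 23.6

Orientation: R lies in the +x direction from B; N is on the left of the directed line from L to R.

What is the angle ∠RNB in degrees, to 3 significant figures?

67.7°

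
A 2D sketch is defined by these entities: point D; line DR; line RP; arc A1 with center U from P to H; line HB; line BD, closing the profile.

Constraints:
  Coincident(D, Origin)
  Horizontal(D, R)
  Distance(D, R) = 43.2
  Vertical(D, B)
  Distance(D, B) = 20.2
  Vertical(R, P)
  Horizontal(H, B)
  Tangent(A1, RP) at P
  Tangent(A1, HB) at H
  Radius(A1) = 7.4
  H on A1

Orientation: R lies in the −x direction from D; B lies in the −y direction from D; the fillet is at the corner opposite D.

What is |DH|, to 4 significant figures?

41.11

D is at the origin; DR is horizontal with |DR| = 43.2 and R on the −x side, so R = (-43.20, 0.000). D and B share the same x with |DB| = 20.2 and B on the −y side, so B = (0.000, -20.20). The virtual corner opposite D is at (-43.20, -20.20). Tangency of A1 to RP means the radius UP is perpendicular to RP and tangency of A1 to HB means the radius UH is perpendicular to HB, with radius 7.4, so the center U sits 7.4 in from both sides at U = (-35.80, -12.80). That places the tangent points at P = (-43.20, -12.80) on RP and H = (-35.80, -20.20) on HB. Then |DH| = |H − D| = 41.11.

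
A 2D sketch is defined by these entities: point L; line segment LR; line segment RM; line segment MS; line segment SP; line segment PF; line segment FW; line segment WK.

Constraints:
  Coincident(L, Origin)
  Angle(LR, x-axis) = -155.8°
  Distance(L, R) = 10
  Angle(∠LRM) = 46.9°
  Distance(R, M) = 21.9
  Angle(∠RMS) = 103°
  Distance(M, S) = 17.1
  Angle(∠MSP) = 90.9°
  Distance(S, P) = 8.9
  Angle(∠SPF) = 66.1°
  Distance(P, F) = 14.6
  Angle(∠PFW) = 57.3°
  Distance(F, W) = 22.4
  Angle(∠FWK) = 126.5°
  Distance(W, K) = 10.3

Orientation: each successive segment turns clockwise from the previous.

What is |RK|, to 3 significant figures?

46.0

L is at the origin; LR runs at -155.8° with length 10.0, so R = (-9.12, -4.10). ∠LRM = 46.9° gives RM at 71.1° from the x-axis; with |RM| = 21.9, M = (-2.03, 16.6). ∠RMS = 103.0° gives MS at -5.90° from the x-axis; with |MS| = 17.1, S = (15.0, 14.9). ∠MSP = 90.9° gives SP at -95.0° from the x-axis; with |SP| = 8.9, P = (14.2, 6.00). ∠SPF = 66.1° gives PF at 151° from the x-axis; with |PF| = 14.6, F = (1.42, 13.1). ∠PFW = 57.3° gives FW at 28.4° from the x-axis; with |FW| = 22.4, W = (21.1, 23.7). ∠FWK = 126.5° gives WK at -25.1° from the x-axis; with |WK| = 10.3, K = (30.5, 19.3). Then |RK| = |K − R| = 46.0.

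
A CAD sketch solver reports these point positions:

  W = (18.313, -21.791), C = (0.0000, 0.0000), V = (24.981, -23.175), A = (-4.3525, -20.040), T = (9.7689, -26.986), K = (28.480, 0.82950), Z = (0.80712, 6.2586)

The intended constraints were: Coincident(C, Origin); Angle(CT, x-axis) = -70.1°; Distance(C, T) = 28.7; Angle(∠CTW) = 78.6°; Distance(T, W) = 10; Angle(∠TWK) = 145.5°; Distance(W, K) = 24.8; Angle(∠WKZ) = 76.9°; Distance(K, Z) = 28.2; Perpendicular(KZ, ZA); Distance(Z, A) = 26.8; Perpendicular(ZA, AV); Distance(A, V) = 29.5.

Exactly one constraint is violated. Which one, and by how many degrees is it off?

Perpendicular(ZA, AV) — off by 5.00°.

C = (0.00, 0.00) ✓; CT at -70.10° ✓; |CT| = 28.70 ✓; ∠CTW = 78.60° ✓; |TW| = 9.999 ✓; ∠TWK = 145.5° ✓; |WK| = 24.80 ✓; ∠WKZ = 76.90° ✓; |KZ| = 28.20 ✓; ∠(KZ, ZA) = 90.00° ✓; |ZA| = 26.80 ✓; ∠(ZA, AV) = 95.00° ✗; |AV| = 29.50 ✓.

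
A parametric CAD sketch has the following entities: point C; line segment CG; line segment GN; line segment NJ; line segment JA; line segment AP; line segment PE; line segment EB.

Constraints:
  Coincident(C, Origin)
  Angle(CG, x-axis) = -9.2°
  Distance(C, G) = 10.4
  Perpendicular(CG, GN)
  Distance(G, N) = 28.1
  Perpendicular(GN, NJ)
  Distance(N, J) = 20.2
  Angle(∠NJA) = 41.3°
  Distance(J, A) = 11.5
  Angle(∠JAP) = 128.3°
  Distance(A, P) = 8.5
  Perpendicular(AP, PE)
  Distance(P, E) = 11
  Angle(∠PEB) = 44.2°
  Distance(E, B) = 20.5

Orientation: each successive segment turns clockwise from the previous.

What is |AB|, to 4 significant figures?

6.871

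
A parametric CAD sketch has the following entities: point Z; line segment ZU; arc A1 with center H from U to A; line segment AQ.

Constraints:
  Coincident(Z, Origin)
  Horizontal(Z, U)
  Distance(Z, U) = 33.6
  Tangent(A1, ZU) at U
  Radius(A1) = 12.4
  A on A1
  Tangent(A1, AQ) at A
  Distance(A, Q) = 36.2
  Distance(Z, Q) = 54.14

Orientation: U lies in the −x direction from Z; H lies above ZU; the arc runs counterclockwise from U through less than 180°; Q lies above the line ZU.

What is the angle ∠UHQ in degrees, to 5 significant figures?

163.60°

Checks: ∠(HU, UZ) = 90.00° ✓; |HU| = 12.40 ✓; |HA| = 12.40 ✓; ∠(HA, AQ) = 90.00° ✓; |AQ| = 36.20 ✓; |ZQ| = 54.14 ✓.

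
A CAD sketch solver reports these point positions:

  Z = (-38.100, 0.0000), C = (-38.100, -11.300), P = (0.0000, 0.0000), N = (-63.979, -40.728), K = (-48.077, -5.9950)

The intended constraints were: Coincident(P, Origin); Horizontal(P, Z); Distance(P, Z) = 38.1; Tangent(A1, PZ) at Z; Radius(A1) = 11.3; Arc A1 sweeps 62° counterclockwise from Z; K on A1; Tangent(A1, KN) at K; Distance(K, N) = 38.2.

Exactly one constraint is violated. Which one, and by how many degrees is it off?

Tangent(A1, KN) at K — off by 3.40°.

P = (0.00, 0.00) ✓; P.y = 0.00, Z.y = 0.00 ✓; |PZ| = 38.10 ✓; ∠(CZ, ZP) = 90.00° ✓; |CZ| = 11.30 ✓; bearing(C→K) − bearing(C→Z) = 62.00° ✓; |CK| = 11.30 ✓; ∠(CK, KN) = 86.60° ✗; |KN| = 38.20 ✓.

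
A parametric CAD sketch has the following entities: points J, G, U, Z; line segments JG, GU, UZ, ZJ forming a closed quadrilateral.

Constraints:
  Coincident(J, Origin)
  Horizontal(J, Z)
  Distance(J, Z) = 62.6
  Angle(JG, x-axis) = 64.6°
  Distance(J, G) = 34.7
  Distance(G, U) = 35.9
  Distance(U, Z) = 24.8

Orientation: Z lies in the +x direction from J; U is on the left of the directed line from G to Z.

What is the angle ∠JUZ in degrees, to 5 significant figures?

99.644°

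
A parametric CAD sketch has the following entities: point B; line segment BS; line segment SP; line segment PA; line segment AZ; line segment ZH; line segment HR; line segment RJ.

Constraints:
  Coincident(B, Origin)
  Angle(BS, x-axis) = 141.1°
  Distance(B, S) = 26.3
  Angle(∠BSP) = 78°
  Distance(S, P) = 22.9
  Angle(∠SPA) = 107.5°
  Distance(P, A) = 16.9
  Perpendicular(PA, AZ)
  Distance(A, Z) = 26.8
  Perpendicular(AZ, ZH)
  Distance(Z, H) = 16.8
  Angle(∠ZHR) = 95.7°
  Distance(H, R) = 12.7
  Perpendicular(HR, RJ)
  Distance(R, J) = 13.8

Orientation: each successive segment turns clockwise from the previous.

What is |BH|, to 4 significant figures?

19.35

B is at the origin; BS runs at 141.1° with length 26.3, so S = (-20.47, 16.52). ∠BSP = 78.0° gives SP at 39.10° from the x-axis; with |SP| = 22.9, P = (-2.696, 30.96). ∠SPA = 107.5° gives PA at -33.40° from the x-axis; with |PA| = 16.9, A = (11.41, 21.65). PA is perpendicular to AZ, so AZ runs at -123.4°; with |AZ| = 26.8, Z = (-3.340, -0.7191). The perpendicularity gives ZH at right angles to AZ, so ZH runs at 146.6°; with |ZH| = 16.8, H = (-17.37, 8.529). Then |BH| = |H − B| = 19.35.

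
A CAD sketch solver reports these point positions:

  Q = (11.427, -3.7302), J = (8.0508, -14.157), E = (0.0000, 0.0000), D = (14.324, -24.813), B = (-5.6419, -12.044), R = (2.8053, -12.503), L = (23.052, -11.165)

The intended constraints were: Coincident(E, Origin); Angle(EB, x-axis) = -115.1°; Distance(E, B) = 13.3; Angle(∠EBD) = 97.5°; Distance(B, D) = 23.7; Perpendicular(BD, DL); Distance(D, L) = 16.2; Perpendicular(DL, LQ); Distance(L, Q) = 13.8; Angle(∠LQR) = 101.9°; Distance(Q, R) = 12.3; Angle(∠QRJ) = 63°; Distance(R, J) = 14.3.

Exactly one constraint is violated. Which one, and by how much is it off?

Distance(R, J) = 14.3 — off by 8.80.

E = (0.00, 0.00) ✓; EB at -115.1° ✓; |EB| = 13.30 ✓; ∠EBD = 97.50° ✓; |BD| = 23.70 ✓; ∠(BD, DL) = 90.00° ✓; |DL| = 16.20 ✓; ∠(DL, LQ) = 90.00° ✓; |LQ| = 13.80 ✓; ∠LQR = 101.9° ✓; |QR| = 12.30 ✓; ∠QRJ = 63.00° ✓; |RJ| = 5.500 ✗.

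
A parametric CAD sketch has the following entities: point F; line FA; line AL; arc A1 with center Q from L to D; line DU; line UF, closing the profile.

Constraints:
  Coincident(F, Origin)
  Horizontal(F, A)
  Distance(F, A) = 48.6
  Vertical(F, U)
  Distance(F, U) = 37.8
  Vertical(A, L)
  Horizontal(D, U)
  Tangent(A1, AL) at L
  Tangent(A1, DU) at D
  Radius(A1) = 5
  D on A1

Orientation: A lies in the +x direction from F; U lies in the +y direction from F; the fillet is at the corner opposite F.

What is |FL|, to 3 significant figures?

58.6

The virtual corner opposite F is at (48.6, 37.8). Tangency of A1 to AL means the radius QL is perpendicular to AL and since A1 is tangent to DU there, QD ⟂ DU, with radius 5.0, so the center Q sits 5.0 in from both sides at Q = (43.6, 32.8). That places the tangent points at L = (48.6, 32.8) on AL and D = (43.6, 37.8) on DU. Then |FL| = |L − F| = 58.6.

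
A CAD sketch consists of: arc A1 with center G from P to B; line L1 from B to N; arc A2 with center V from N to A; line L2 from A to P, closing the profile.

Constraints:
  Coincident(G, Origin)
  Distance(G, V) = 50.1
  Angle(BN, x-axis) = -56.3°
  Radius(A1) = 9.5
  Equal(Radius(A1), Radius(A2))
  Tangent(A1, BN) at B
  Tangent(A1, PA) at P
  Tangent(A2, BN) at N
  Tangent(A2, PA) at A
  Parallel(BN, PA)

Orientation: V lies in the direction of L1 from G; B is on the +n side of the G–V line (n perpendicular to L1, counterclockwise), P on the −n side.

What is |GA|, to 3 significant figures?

51.0

The slot axis is L1's direction at -56.3°, so u = (cos -56.3°, sin -56.3°) = (0.555, -0.832) and n = (−sin -56.3°, cos -56.3°) = (0.832, 0.555). G is at the origin and V lies 50.1 along u from G, so V = 50.1·u = (27.8, -41.7). Tangency of A1 to both parallel lines with radius 9.5 puts B and P at G ± 9.5·n: B = (7.90, 5.27), P = (-7.90, -5.27). Equal radii place N and A the same way about V: N = V + 9.5·n = (35.7, -36.4), A = V − 9.5·n = (19.9, -47.0). Then |GA| = |A − G| = 51.0.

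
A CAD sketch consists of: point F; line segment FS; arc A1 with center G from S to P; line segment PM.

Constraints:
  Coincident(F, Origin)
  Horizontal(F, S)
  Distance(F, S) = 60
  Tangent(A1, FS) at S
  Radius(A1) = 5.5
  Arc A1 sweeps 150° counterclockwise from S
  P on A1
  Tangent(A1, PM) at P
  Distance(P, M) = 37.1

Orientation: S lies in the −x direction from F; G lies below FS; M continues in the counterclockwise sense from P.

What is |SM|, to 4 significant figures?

41.15

F is at the origin; F and S share the same y with |FS| = 60.0 and S on the −x side, so S = (-60.00, 0.000). A1 meets FS tangentially, so GS is at right angles to FS, so G = S + (0, -5.5) = (-60.00, -5.500). On A1, S sits at bearing 90° from G; a 150° counterclockwise sweep puts P at bearing 240°, so P = G + 5.5·(cos 240°, sin 240°) = (-62.75, -10.26). Since A1 is tangent to PM there, GP ⟂ PM, so PM runs along (−sin 240°, cos 240°); with |PM| = 37.1, M = (-30.62, -28.81). Then |SM| = |M − S| = 41.15.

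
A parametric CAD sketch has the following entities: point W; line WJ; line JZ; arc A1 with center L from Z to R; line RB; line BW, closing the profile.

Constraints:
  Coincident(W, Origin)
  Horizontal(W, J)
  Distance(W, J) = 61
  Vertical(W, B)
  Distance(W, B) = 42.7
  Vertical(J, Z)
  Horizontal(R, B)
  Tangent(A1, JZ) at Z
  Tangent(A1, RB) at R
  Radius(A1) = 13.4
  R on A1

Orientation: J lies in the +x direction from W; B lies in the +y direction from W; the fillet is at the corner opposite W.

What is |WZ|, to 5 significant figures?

67.672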